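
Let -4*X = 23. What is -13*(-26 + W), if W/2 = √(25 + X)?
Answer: 338 - 13*√77 ≈ 223.93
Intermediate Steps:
X = -23/4 (X = -¼*23 = -23/4 ≈ -5.7500)
W = √77 (W = 2*√(25 - 23/4) = 2*√(77/4) = 2*(√77/2) = √77 ≈ 8.7750)
-13*(-26 + W) = -13*(-26 + √77) = 338 - 13*√77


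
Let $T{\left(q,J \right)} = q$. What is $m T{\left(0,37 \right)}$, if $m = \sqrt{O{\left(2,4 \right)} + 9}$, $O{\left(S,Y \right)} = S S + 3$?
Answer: $0$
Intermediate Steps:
$O{\left(S,Y \right)} = 3 + S^{2}$ ($O{\left(S,Y \right)} = S^{2} + 3 = 3 + S^{2}$)
$m = 4$ ($m = \sqrt{\left(3 + 2^{2}\right) + 9} = \sqrt{\left(3 + 4\right) + 9} = \sqrt{7 + 9} = \sqrt{16} = 4$)
$m T{\left(0,37 \right)} = 4 \cdot 0 = 0$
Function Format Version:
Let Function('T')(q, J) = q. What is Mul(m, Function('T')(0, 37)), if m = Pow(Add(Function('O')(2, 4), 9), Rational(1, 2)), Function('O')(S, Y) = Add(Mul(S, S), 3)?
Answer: 0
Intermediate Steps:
Function('O')(S, Y) = Add(3, Pow(S, 2)) (Function('O')(S, Y) = Add(Pow(S, 2), 3) = Add(3, Pow(S, 2)))
m = 4 (m = Pow(Add(Add(3, Pow(2, 2)), 9), Rational(1, 2)) = Pow(Add(Add(3, 4), 9), Rational(1, 2)) = Pow(Add(7, 9), Rational(1, 2)) = Pow(16, Rational(1, 2)) = 4)
Mul(m, Function('T')(0, 37)) = Mul(4, 0) = 0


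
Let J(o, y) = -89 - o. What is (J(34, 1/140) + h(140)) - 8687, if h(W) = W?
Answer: -8670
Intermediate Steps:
(J(34, 1/140) + h(140)) - 8687 = ((-89 - 1*34) + 140) - 8687 = ((-89 - 34) + 140) - 8687 = (-123 + 140) - 8687 = 17 - 8687 = -8670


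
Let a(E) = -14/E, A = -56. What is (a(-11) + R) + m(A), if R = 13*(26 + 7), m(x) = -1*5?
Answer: 4678/11 ≈ 425.27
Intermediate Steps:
m(x) = -5
R = 429 (R = 13*33 = 429)
(a(-11) + R) + m(A) = (-14/(-11) + 429) - 5 = (-14*(-1/11) + 429) - 5 = (14/11 + 429) - 5 = 4733/11 - 5 = 4678/11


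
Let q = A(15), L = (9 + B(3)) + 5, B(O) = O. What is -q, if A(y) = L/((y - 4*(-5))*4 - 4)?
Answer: -⅛ ≈ -0.12500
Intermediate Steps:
L = 17 (L = (9 + 3) + 5 = 12 + 5 = 17)
A(y) = 17/(76 + 4*y) (A(y) = 17/((y - 4*(-5))*4 - 4) = 17/((y + 20)*4 - 4) = 17/((20 + y)*4 - 4) = 17/((80 + 4*y) - 4) = 17/(76 + 4*y))
q = ⅛ (q = 17/(4*(19 + 15)) = (17/4)/34 = (17/4)*(1/34) = ⅛ ≈ 0.12500)
-q = -1*⅛ = -⅛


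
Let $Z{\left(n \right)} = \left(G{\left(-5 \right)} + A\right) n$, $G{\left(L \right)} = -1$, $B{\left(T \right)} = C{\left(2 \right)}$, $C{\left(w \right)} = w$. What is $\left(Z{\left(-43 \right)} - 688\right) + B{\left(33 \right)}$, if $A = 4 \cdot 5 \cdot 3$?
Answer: $-3223$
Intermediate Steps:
$B{\left(T \right)} = 2$
$A = 60$ ($A = 20 \cdot 3 = 60$)
$Z{\left(n \right)} = 59 n$ ($Z{\left(n \right)} = \left(-1 + 60\right) n = 59 n$)
$\left(Z{\left(-43 \right)} - 688\right) + B{\left(33 \right)} = \left(59 \left(-43\right) - 688\right) + 2 = \left(-2537 - 688\right) + 2 = -3225 + 2 = -3223$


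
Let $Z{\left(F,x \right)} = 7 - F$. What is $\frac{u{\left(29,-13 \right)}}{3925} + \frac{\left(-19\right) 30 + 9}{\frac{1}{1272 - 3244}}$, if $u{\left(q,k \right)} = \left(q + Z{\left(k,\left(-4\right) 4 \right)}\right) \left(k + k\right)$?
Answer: $\frac{4342194826}{3925} \approx 1.1063 \cdot 10^{6}$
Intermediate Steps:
$u{\left(q,k \right)} = 2 k \left(7 + q - k\right)$ ($u{\left(q,k \right)} = \left(q - \left(-7 + k\right)\right) \left(k + k\right) = \left(7 + q - k\right) 2 k = 2 k \left(7 + q - k\right)$)
$\frac{u{\left(29,-13 \right)}}{3925} + \frac{\left(-19\right) 30 + 9}{\frac{1}{1272 - 3244}} = \frac{2 \left(-13\right) \left(7 + 29 - -13\right)}{3925} + \frac{\left(-19\right) 30 + 9}{\frac{1}{1272 - 3244}} = 2 \left(-13\right) \left(7 + 29 + 13\right) \frac{1}{3925} + \frac{-570 + 9}{\frac{1}{-1972}} = 2 \left(-13\right) 49 \cdot \frac{1}{3925} - \frac{561}{- \frac{1}{1972}} = \left(-1274\right) \frac{1}{3925} - -1106292 = - \frac{1274}{3925} + 1106292 = \frac{4342194826}{3925}$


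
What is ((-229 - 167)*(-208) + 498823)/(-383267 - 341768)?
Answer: -581191/725035 ≈ -0.80160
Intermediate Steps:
((-229 - 167)*(-208) + 498823)/(-383267 - 341768) = (-396*(-208) + 498823)/(-725035) = (82368 + 498823)*(-1/725035) = 581191*(-1/725035) = -581191/725035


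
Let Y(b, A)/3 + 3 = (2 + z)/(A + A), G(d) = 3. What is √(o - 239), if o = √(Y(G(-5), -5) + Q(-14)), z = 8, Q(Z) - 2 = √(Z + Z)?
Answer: √(-239 + √2*√(-5 + I*√7)) ≈ 0.1058 + 15.434*I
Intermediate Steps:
Q(Z) = 2 + √2*√Z (Q(Z) = 2 + √(Z + Z) = 2 + √(2*Z) = 2 + √2*√Z)
Y(b, A) = -9 + 15/A (Y(b, A) = -9 + 3*((2 + 8)/(A + A)) = -9 + 3*(10/((2*A))) = -9 + 3*(10*(1/(2*A))) = -9 + 3*(5/A) = -9 + 15/A)
o = √(-10 + 2*I*√7) (o = √((-9 + 15/(-5)) + (2 + √2*√(-14))) = √((-9 + 15*(-⅕)) + (2 + √2*(I*√14))) = √((-9 - 3) + (2 + 2*I*√7)) = √(-12 + (2 + 2*I*√7)) = √(-10 + 2*I*√7) ≈ 0.81047 + 3.2645*I)
√(o - 239) = √(√(-10 + 2*I*√7) - 239) = √(-239 + √(-10 + 2*I*√7))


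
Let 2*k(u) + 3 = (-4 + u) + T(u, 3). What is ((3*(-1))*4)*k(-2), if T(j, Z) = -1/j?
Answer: 51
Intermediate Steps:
k(u) = -7/2 + u/2 - 1/(2*u) (k(u) = -3/2 + ((-4 + u) - 1/u)/2 = -3/2 + (-4 + u - 1/u)/2 = -3/2 + (-2 + u/2 - 1/(2*u)) = -7/2 + u/2 - 1/(2*u))
((3*(-1))*4)*k(-2) = ((3*(-1))*4)*((½)*(-1 - 2*(-7 - 2))/(-2)) = (-3*4)*((½)*(-½)*(-1 - 2*(-9))) = -6*(-1)*(-1 + 18)/2 = -6*(-1)*17/2 = -12*(-17/4) = 51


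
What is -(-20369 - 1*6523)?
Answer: 26892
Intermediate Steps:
-(-20369 - 1*6523) = -(-20369 - 6523) = -1*(-26892) = 26892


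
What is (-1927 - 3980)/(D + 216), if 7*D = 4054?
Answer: -3759/506 ≈ -7.4289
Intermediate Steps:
D = 4054/7 (D = (⅐)*4054 = 4054/7 ≈ 579.14)
(-1927 - 3980)/(D + 216) = (-1927 - 3980)/(4054/7 + 216) = -5907/5566/7 = -5907*7/5566 = -3759/506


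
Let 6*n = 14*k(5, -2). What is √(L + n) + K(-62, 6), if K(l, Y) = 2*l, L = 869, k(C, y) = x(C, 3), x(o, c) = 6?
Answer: -124 + √883 ≈ -94.285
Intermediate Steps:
k(C, y) = 6
n = 14 (n = (14*6)/6 = (⅙)*84 = 14)
√(L + n) + K(-62, 6) = √(869 + 14) + 2*(-62) = √883 - 124 = -124 + √883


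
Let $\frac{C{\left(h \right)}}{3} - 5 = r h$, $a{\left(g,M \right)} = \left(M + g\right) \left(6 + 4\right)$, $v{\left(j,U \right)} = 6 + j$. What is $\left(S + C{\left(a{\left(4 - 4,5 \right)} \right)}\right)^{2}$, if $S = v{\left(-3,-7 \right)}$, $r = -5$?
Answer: $535824$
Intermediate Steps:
$a{\left(g,M \right)} = 10 M + 10 g$ ($a{\left(g,M \right)} = \left(M + g\right) 10 = 10 M + 10 g$)
$S = 3$ ($S = 6 - 3 = 3$)
$C{\left(h \right)} = 15 - 15 h$ ($C{\left(h \right)} = 15 + 3 \left(- 5 h\right) = 15 - 15 h$)
$\left(S + C{\left(a{\left(4 - 4,5 \right)} \right)}\right)^{2} = \left(3 + \left(15 - 15 \left(10 \cdot 5 + 10 \left(4 - 4\right)\right)\right)\right)^{2} = \left(3 + \left(15 - 15 \left(50 + 10 \left(4 - 4\right)\right)\right)\right)^{2} = \left(3 + \left(15 - 15 \left(50 + 10 \cdot 0\right)\right)\right)^{2} = \left(3 + \left(15 - 15 \left(50 + 0\right)\right)\right)^{2} = \left(3 + \left(15 - 750\right)\right)^{2} = \left(3 - 735\right)^{2} = \left(-732\right)^{2} = 535824$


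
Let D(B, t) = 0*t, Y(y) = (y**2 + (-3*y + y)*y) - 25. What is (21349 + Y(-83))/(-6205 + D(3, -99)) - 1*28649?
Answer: -35556296/1241 ≈ -28651.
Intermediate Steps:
Y(y) = -25 - y**2 (Y(y) = (y**2 + (-2*y)*y) - 25 = (y**2 - 2*y**2) - 25 = -y**2 - 25 = -25 - y**2)
D(B, t) = 0
(21349 + Y(-83))/(-6205 + D(3, -99)) - 1*28649 = (21349 + (-25 - 1*(-83)**2))/(-6205 + 0) - 1*28649 = (21349 + (-25 - 1*6889))/(-6205) - 28649 = (21349 + (-25 - 6889))*(-1/6205) - 28649 = (21349 - 6914)*(-1/6205) - 28649 = 14435*(-1/6205) - 28649 = -2887/1241 - 28649 = -35556296/1241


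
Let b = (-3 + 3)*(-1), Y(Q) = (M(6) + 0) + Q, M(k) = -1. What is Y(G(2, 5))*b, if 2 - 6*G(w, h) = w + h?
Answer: 0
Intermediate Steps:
G(w, h) = 1/3 - h/6 - w/6 (G(w, h) = 1/3 - (w + h)/6 = 1/3 - (h + w)/6 = 1/3 + (-h/6 - w/6) = 1/3 - h/6 - w/6)
Y(Q) = -1 + Q (Y(Q) = (-1 + 0) + Q = -1 + Q)
b = 0 (b = 0*(-1) = 0)
Y(G(2, 5))*b = (-1 + (1/3 - 1/6*5 - 1/6*2))*0 = (-1 + (1/3 - 5/6 - 1/3))*0 = (-1 - 5/6)*0 = -11/6*0 = 0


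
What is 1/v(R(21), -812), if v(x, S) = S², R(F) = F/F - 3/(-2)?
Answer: 1/659344 ≈ 1.5167e-6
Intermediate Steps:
R(F) = 5/2 (R(F) = 1 - 3*(-½) = 1 + 3/2 = 5/2)
1/v(R(21), -812) = 1/((-812)²) = 1/659344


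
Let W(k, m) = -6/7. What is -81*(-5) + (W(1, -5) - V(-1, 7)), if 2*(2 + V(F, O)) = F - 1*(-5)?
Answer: 2829/7 ≈ 404.14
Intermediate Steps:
V(F, O) = ½ + F/2 (V(F, O) = -2 + (F - 1*(-5))/2 = -2 + (F + 5)/2 = -2 + (5 + F)/2 = -2 + (5/2 + F/2) = ½ + F/2)
W(k, m) = -6/7 (W(k, m) = -6*⅐ = -6/7)
-81*(-5) + (W(1, -5) - V(-1, 7)) = -81*(-5) + (-6/7 - (½ + (½)*(-1))) = 405 + (-6/7 - (½ - ½)) = 405 + (-6/7 - 1*0) = 405 + (-6/7 + 0) = 405 - 6/7 = 2829/7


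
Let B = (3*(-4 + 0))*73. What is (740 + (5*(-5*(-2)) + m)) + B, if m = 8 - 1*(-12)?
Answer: -66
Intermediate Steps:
m = 20 (m = 8 + 12 = 20)
B = -876 (B = (3*(-4))*73 = -12*73 = -876)
(740 + (5*(-5*(-2)) + m)) + B = (740 + (5*(-5*(-2)) + 20)) - 876 = (740 + (5*10 + 20)) - 876 = (740 + (50 + 20)) - 876 = (740 + 70) - 876 = 810 - 876 = -66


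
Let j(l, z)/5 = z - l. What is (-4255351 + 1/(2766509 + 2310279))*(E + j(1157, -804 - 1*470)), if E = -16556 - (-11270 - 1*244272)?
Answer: -4900346886600401797/5076788 ≈ -9.6525e+11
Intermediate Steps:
E = 238986 (E = -16556 - (-11270 - 244272) = -16556 - 1*(-255542) = -16556 + 255542 = 238986)
j(l, z) = -5*l + 5*z (j(l, z) = 5*(z - l) = -5*l + 5*z)
(-4255351 + 1/(2766509 + 2310279))*(E + j(1157, -804 - 1*470)) = (-4255351 + 1/(2766509 + 2310279))*(238986 + (-5*1157 + 5*(-804 - 1*470))) = (-4255351 + 1/5076788)*(238986 + (-5785 + 5*(-804 - 470))) = (-4255351 + 1/5076788)*(238986 + (-5785 + 5*(-1274))) = -21603514892587*(238986 + (-5785 - 6370))/5076788 = -21603514892587*(238986 - 12155)/5076788 = -21603514892587/5076788*226831 = -4900346886600401797/5076788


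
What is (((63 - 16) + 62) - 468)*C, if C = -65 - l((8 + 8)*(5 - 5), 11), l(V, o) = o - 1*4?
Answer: 25848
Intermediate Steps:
l(V, o) = -4 + o (l(V, o) = o - 4 = -4 + o)
C = -72 (C = -65 - (-4 + 11) = -65 - 1*7 = -65 - 7 = -72)
(((63 - 16) + 62) - 468)*C = (((63 - 16) + 62) - 468)*(-72) = ((47 + 62) - 468)*(-72) = (109 - 468)*(-72) = -359*(-72) = 25848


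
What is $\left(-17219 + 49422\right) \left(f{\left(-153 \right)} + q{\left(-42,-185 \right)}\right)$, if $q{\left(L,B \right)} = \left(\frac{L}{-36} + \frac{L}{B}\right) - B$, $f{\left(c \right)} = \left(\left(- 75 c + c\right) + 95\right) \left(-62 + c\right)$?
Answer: $- \frac{87735790307059}{1110} \approx -7.9041 \cdot 10^{10}$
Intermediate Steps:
$f{\left(c \right)} = \left(-62 + c\right) \left(95 - 74 c\right)$ ($f{\left(c \right)} = \left(- 74 c + 95\right) \left(-62 + c\right) = \left(95 - 74 c\right) \left(-62 + c\right) = \left(-62 + c\right) \left(95 - 74 c\right)$)
$q{\left(L,B \right)} = - B - \frac{L}{36} + \frac{L}{B}$ ($q{\left(L,B \right)} = \left(L \left(- \frac{1}{36}\right) + \frac{L}{B}\right) - B = \left(- \frac{L}{36} + \frac{L}{B}\right) - B = - B - \frac{L}{36} + \frac{L}{B}$)
$\left(-17219 + 49422\right) \left(f{\left(-153 \right)} + q{\left(-42,-185 \right)}\right) = \left(-17219 + 49422\right) \left(\left(-5890 - 74 \left(-153\right)^{2} + 4683 \left(-153\right)\right) - \left(- \frac{1117}{6} - \frac{42}{185}\right)\right) = 32203 \left(\left(-5890 - 1732266 - 716499\right) + \left(185 + \frac{7}{6} - - \frac{42}{185}\right)\right) = 32203 \left(\left(-5890 - 1732266 - 716499\right) + \left(185 + \frac{7}{6} + \frac{42}{185}\right)\right) = 32203 \left(-2454655 + \frac{206897}{1110}\right) = 32203 \left(- \frac{2724460153}{1110}\right) = - \frac{87735790307059}{1110}$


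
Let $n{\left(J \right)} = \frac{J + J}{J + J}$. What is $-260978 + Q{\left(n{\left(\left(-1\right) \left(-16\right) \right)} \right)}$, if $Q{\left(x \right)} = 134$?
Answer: $-260844$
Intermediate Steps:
$n{\left(J \right)} = 1$ ($n{\left(J \right)} = \frac{2 J}{2 J} = 2 J \frac{1}{2 J} = 1$)
$-260978 + Q{\left(n{\left(\left(-1\right) \left(-16\right) \right)} \right)} = -260978 + 134 = -260844$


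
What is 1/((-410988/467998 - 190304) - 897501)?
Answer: -233999/254545487689 ≈ -9.1928e-7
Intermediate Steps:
1/((-410988/467998 - 190304) - 897501) = 1/((-410988*1/467998 - 190304) - 897501) = 1/((-205494/233999 - 190304) - 897501) = 1/(-44531151190/233999 - 897501) = 1/(-254545487689/233999) = -233999/254545487689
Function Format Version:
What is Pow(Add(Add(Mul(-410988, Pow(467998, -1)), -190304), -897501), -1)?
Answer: Rational(-233999, 254545487689) ≈ -9.1928e-7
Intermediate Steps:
Pow(Add(Add(Mul(-410988, Pow(467998, -1)), -190304), -897501), -1) = Pow(Add(Add(Mul(-410988, Rational(1, 467998)), -190304), -897501), -1) = Pow(Add(Add(Rational(-205494, 233999), -190304), -897501), -1) = Pow(Add(Rational(-44531151190, 233999), -897501), -1) = Pow(Rational(-254545487689, 233999), -1) = Rational(-233999, 254545487689)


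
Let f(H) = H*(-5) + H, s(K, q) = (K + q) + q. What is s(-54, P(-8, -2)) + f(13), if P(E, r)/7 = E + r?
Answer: -246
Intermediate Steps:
P(E, r) = 7*E + 7*r (P(E, r) = 7*(E + r) = 7*E + 7*r)
s(K, q) = K + 2*q
f(H) = -4*H (f(H) = -5*H + H = -4*H)
s(-54, P(-8, -2)) + f(13) = (-54 + 2*(7*(-8) + 7*(-2))) - 4*13 = (-54 + 2*(-56 - 14)) - 52 = (-54 + 2*(-70)) - 52 = (-54 - 140) - 52 = -194 - 52 = -246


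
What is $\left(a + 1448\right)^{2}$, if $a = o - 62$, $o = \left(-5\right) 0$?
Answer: $1920996$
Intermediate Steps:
$o = 0$
$a = -62$ ($a = 0 - 62 = -62$)
$\left(a + 1448\right)^{2} = \left(-62 + 1448\right)^{2} = 1386^{2} = 1920996$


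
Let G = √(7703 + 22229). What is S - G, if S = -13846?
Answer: -13846 - 2*√7483 ≈ -14019.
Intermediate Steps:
G = 2*√7483 (G = √29932 = 2*√7483 ≈ 173.01)
S - G = -13846 - 2*√7483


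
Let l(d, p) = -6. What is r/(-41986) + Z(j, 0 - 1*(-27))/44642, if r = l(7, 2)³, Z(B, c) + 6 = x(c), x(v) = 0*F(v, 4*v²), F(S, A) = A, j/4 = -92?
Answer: 2347689/468584753 ≈ 0.0050102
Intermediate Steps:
j = -368 (j = 4*(-92) = -368)
x(v) = 0 (x(v) = 0*(4*v²) = 0)
Z(B, c) = -6 (Z(B, c) = -6 + 0 = -6)
r = -216 (r = (-6)³ = -216)
r/(-41986) + Z(j, 0 - 1*(-27))/44642 = -216/(-41986) - 6/44642 = -216*(-1/41986) - 6*1/44642 = 108/20993 - 3/22321 = 2347689/468584753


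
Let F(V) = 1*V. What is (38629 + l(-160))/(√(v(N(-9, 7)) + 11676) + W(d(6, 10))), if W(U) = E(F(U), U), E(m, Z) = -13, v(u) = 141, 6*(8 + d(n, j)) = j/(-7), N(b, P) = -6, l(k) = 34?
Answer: 38663/896 + 115989*√1313/11648 ≈ 403.98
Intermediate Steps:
F(V) = V
d(n, j) = -8 - j/42 (d(n, j) = -8 + (j/(-7))/6 = -8 + (j*(-⅐))/6 = -8 + (-j/7)/6 = -8 - j/42)
W(U) = -13
(38629 + l(-160))/(√(v(N(-9, 7)) + 11676) + W(d(6, 10))) = (38629 + 34)/(√(141 + 11676) - 13) = 38663/(√11817 - 13) = 38663/(3*√1313 - 13) = 38663/(-13 + 3*√1313)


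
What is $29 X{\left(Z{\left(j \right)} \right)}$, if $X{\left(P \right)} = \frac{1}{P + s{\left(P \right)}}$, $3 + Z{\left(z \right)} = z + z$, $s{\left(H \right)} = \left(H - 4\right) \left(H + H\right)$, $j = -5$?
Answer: $\frac{29}{429} \approx 0.067599$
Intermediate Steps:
$s{\left(H \right)} = 2 H \left(-4 + H\right)$ ($s{\left(H \right)} = \left(-4 + H\right) 2 H = 2 H \left(-4 + H\right)$)
$Z{\left(z \right)} = -3 + 2 z$ ($Z{\left(z \right)} = -3 + \left(z + z\right) = -3 + 2 z$)
$X{\left(P \right)} = \frac{1}{P + 2 P \left(-4 + P\right)}$
$29 X{\left(Z{\left(j \right)} \right)} = 29 \frac{1}{\left(-3 + 2 \left(-5\right)\right) \left(-7 + 2 \left(-3 + 2 \left(-5\right)\right)\right)} = 29 \frac{1}{\left(-3 - 10\right) \left(-7 + 2 \left(-3 - 10\right)\right)} = 29 \frac{1}{\left(-13\right) \left(-7 + 2 \left(-13\right)\right)} = 29 \left(- \frac{1}{13 \left(-7 - 26\right)}\right) = 29 \left(- \frac{1}{13 \left(-33\right)}\right) = 29 \left(\left(- \frac{1}{13}\right) \left(- \frac{1}{33}\right)\right) = 29 \cdot \frac{1}{429} = \frac{29}{429}$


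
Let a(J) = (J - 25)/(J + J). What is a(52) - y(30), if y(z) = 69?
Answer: -7149/104 ≈ -68.740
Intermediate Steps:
a(J) = (-25 + J)/(2*J) (a(J) = (-25 + J)/((2*J)) = (-25 + J)*(1/(2*J)) = (-25 + J)/(2*J))
a(52) - y(30) = (1/2)*(-25 + 52)/52 - 1*69 = (1/2)*(1/52)*27 - 69 = 27/104 - 69 = -7149/104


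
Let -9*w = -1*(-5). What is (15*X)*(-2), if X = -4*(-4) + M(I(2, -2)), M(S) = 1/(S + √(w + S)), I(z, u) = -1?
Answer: -10770/23 + 90*I*√14/23 ≈ -468.26 + 14.641*I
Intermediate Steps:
w = -5/9 (w = -(-1)*(-5)/9 = -⅑*5 = -5/9 ≈ -0.55556)
M(S) = 1/(S + √(-5/9 + S))
X = 16 + 3/(-3 + I*√14) (X = -4*(-4) + 3/(√(-5 + 9*(-1)) + 3*(-1)) = 16 + 3/(√(-5 - 9) - 3) = 16 + 3/(√(-14) - 3) = 16 + 3/(I*√14 - 3) = 16 + 3/(-3 + I*√14) ≈ 15.609 - 0.48804*I)
(15*X)*(-2) = (15*(359/23 - 3*I*√14/23))*(-2) = (5385/23 - 45*I*√14/23)*(-2) = -10770/23 + 90*I*√14/23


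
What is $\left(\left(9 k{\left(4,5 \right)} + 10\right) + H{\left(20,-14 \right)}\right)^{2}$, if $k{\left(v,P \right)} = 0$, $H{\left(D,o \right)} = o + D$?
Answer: $256$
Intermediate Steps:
$H{\left(D,o \right)} = D + o$
$\left(\left(9 k{\left(4,5 \right)} + 10\right) + H{\left(20,-14 \right)}\right)^{2} = \left(\left(9 \cdot 0 + 10\right) + \left(20 - 14\right)\right)^{2} = \left(\left(0 + 10\right) + 6\right)^{2} = \left(10 + 6\right)^{2} = 16^{2} = 256$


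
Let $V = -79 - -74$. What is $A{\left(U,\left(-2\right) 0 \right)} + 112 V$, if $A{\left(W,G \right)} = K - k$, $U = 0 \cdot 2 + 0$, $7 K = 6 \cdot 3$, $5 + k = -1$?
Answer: $- \frac{3860}{7} \approx -551.43$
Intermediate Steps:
$k = -6$ ($k = -5 - 1 = -6$)
$K = \frac{18}{7}$ ($K = \frac{6 \cdot 3}{7} = \frac{1}{7} \cdot 18 = \frac{18}{7} \approx 2.5714$)
$V = -5$ ($V = -79 + 74 = -5$)
$U = 0$ ($U = 0 + 0 = 0$)
$A{\left(W,G \right)} = \frac{60}{7}$ ($A{\left(W,G \right)} = \frac{18}{7} - -6 = \frac{18}{7} + 6 = \frac{60}{7}$)
$A{\left(U,\left(-2\right) 0 \right)} + 112 V = \frac{60}{7} + 112 \left(-5\right) = \frac{60}{7} - 560 = - \frac{3860}{7}$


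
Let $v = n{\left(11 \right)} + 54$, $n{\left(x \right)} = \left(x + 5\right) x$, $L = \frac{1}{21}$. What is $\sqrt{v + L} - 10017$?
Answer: $-10017 + \frac{\sqrt{101451}}{21} \approx -10002.0$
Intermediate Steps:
$L = \frac{1}{21} \approx 0.047619$
$n{\left(x \right)} = x \left(5 + x\right)$ ($n{\left(x \right)} = \left(5 + x\right) x = x \left(5 + x\right)$)
$v = 230$ ($v = 11 \left(5 + 11\right) + 54 = 11 \cdot 16 + 54 = 176 + 54 = 230$)
$\sqrt{v + L} - 10017 = \sqrt{230 + \frac{1}{21}} - 10017 = \sqrt{\frac{4831}{21}} - 10017 = \frac{\sqrt{101451}}{21} - 10017 = -10017 + \frac{\sqrt{101451}}{21}$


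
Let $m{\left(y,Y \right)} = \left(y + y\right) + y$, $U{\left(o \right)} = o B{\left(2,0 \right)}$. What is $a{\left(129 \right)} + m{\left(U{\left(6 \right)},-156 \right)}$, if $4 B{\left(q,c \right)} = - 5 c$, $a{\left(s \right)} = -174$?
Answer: $-174$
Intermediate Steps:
$B{\left(q,c \right)} = - \frac{5 c}{4}$ ($B{\left(q,c \right)} = \frac{\left(-5\right) c}{4} = - \frac{5 c}{4}$)
$U{\left(o \right)} = 0$ ($U{\left(o \right)} = o \left(\left(- \frac{5}{4}\right) 0\right) = o 0 = 0$)
$m{\left(y,Y \right)} = 3 y$ ($m{\left(y,Y \right)} = 2 y + y = 3 y$)
$a{\left(129 \right)} + m{\left(U{\left(6 \right)},-156 \right)} = -174 + 3 \cdot 0 = -174 + 0 = -174$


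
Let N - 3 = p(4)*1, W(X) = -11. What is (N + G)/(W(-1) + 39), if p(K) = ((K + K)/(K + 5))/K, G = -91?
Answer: -395/126 ≈ -3.1349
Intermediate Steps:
p(K) = 2/(5 + K) (p(K) = ((2*K)/(5 + K))/K = (2*K/(5 + K))/K = 2/(5 + K))
N = 29/9 (N = 3 + (2/(5 + 4))*1 = 3 + (2/9)*1 = 3 + 2/9 = 29/9 ≈ 3.2222)
(N + G)/(W(-1) + 39) = (29/9 - 91)/(-11 + 39) = -790/9/28 = (1/28)*(-790/9) = -395/126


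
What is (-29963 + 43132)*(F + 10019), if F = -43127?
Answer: -435999252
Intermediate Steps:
(-29963 + 43132)*(F + 10019) = (-29963 + 43132)*(-43127 + 10019) = 13169*(-33108) = -435999252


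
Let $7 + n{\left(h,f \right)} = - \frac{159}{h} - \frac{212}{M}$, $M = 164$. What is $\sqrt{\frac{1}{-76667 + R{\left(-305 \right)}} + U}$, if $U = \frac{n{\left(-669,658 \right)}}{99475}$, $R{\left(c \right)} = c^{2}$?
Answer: $\frac{i \sqrt{175685232057098581126}}{2975519954630} \approx 0.0044546 i$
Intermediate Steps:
$n{\left(h,f \right)} = - \frac{340}{41} - \frac{159}{h}$ ($n{\left(h,f \right)} = -7 - \left(\frac{53}{41} + \frac{159}{h}\right) = - \frac{340}{41} - \frac{159}{h}$)
$U = - \frac{73647}{909499925}$ ($U = \frac{- \frac{340}{41} - \frac{159}{-669}}{99475} = \left(- \frac{340}{41} - - \frac{53}{223}\right) \frac{1}{99475} = \left(- \frac{340}{41} + \frac{53}{223}\right) \frac{1}{99475} = \left(- \frac{73647}{9143}\right) \frac{1}{99475} = - \frac{73647}{909499925} \approx -8.0975 \cdot 10^{-5}$)
$\sqrt{\frac{1}{-76667 + R{\left(-305 \right)}} + U} = \sqrt{\frac{1}{-76667 + \left(-305\right)^{2}} - \frac{73647}{909499925}} = \sqrt{\frac{1}{-76667 + 93025} - \frac{73647}{909499925}} = \sqrt{\frac{1}{16358} - \frac{73647}{909499925}} = \sqrt{- \frac{295217701}{14877599773150}} = \frac{i \sqrt{175685232057098581126}}{2975519954630}$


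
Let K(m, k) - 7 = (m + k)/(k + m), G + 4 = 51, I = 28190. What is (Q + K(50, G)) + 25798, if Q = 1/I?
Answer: 727471141/28190 ≈ 25806.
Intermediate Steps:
G = 47 (G = -4 + 51 = 47)
K(m, k) = 8 (K(m, k) = 7 + (m + k)/(k + m) = 7 + (k + m)/(k + m) = 7 + 1 = 8)
Q = 1/28190 ≈ 3.5474e-5
(Q + K(50, G)) + 25798 = (1/28190 + 8) + 25798 = 225521/28190 + 25798 = 727471141/28190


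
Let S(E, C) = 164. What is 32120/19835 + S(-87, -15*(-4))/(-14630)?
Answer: 46666266/29018605 ≈ 1.6082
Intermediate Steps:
32120/19835 + S(-87, -15*(-4))/(-14630) = 32120/19835 + 164/(-14630) = 32120*(1/19835) + 164*(-1/14630) = 6424/3967 - 82/7315 = 46666266/29018605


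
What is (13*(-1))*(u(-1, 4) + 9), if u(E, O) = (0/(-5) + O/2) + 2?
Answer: -169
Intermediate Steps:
u(E, O) = 2 + O/2 (u(E, O) = (0*(-⅕) + O*(½)) + 2 = (0 + O/2) + 2 = O/2 + 2 = 2 + O/2)
(13*(-1))*(u(-1, 4) + 9) = (13*(-1))*((2 + (½)*4) + 9) = -13*((2 + 2) + 9) = -13*(4 + 9) = -13*13 = -169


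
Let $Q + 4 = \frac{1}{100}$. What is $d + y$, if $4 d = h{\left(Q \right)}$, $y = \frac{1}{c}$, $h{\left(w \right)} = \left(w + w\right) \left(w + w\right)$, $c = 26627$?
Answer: $\frac{4239055027}{266270000} \approx 15.92$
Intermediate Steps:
$Q = - \frac{399}{100}$ ($Q = -4 + \frac{1}{100} = - \frac{399}{100} \approx -3.99$)
$h{\left(w \right)} = 4 w^{2}$ ($h{\left(w \right)} = 2 w 2 w = 4 w^{2}$)
$y = \frac{1}{26627} \approx 3.7556 \cdot 10^{-5}$
$d = \frac{159201}{10000}$ ($d = \frac{4 \left(- \frac{399}{100}\right)^{2}}{4} = \frac{4 \cdot \frac{159201}{10000}}{4} = \frac{1}{4} \cdot \frac{159201}{2500} = \frac{159201}{10000} \approx 15.92$)
$d + y = \frac{159201}{10000} + \frac{1}{26627} = \frac{4239055027}{266270000}$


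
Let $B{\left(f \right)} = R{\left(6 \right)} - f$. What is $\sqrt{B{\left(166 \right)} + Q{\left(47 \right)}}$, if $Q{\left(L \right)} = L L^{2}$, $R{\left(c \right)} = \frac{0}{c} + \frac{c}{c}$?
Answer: $\sqrt{103658} \approx 321.96$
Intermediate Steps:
$R{\left(c \right)} = 1$ ($R{\left(c \right)} = 0 + 1 = 1$)
$Q{\left(L \right)} = L^{3}$
$B{\left(f \right)} = 1 - f$
$\sqrt{B{\left(166 \right)} + Q{\left(47 \right)}} = \sqrt{\left(1 - 166\right) + 47^{3}} = \sqrt{\left(1 - 166\right) + 103823} = \sqrt{-165 + 103823} = \sqrt{103658}$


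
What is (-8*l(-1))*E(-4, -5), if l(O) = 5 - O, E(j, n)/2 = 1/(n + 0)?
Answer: 96/5 ≈ 19.200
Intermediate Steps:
E(j, n) = 2/n (E(j, n) = 2/(n + 0) = 2/n)
(-8*l(-1))*E(-4, -5) = (-8*(5 - 1*(-1)))*(2/(-5)) = (-8*(5 + 1))*(2*(-1/5)) = -8*6*(-2/5) = -48*(-2/5) = 96/5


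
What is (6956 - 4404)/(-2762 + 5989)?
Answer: 2552/3227 ≈ 0.79083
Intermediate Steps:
(6956 - 4404)/(-2762 + 5989) = 2552/3227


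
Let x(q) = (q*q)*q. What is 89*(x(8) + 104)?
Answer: 54824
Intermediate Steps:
x(q) = q³ (x(q) = q²*q = q³)
89*(x(8) + 104) = 89*(8³ + 104) = 89*(512 + 104) = 89*616 = 54824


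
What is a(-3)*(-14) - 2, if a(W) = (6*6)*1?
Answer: -506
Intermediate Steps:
a(W) = 36 (a(W) = 36*1 = 36)
a(-3)*(-14) - 2 = 36*(-14) - 2 = -504 - 2 = -506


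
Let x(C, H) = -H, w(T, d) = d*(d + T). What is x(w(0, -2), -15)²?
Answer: 225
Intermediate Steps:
w(T, d) = d*(T + d)
x(w(0, -2), -15)² = (-1*(-15))² = 15² = 225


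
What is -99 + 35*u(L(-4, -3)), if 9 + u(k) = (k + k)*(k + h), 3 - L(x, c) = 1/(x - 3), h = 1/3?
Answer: 7366/21 ≈ 350.76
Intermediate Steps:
h = 1/3 ≈ 0.33333
L(x, c) = 3 - 1/(-3 + x) (L(x, c) = 3 - 1/(x - 3) = 3 - 1/(-3 + x))
u(k) = -9 + 2*k*(1/3 + k) (u(k) = -9 + (k + k)*(k + 1/3) = -9 + (2*k)*(1/3 + k) = -9 + 2*k*(1/3 + k))
-99 + 35*u(L(-4, -3)) = -99 + 35*(-9 + 2*((-10 + 3*(-4))/(-3 - 4))**2 + 2*((-10 + 3*(-4))/(-3 - 4))/3) = -99 + 35*(-9 + 2*((-10 - 12)/(-7))**2 + 2*((-10 - 12)/(-7))/3) = -99 + 35*(-9 + 2*(-1/7*(-22))**2 + 2*(-1/7*(-22))/3) = -99 + 35*(-9 + 2*(22/7)**2 + (2/3)*(22/7)) = -99 + 35*(-9 + 2*(484/49) + 44/21) = -99 + 35*(-9 + 968/49 + 44/21) = -99 + 35*(1889/147) = -99 + 9445/21 = 7366/21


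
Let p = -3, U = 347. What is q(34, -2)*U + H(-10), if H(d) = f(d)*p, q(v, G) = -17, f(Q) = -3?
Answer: -5890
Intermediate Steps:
H(d) = 9 (H(d) = -3*(-3) = 9)
q(34, -2)*U + H(-10) = -17*347 + 9 = -5899 + 9 = -5890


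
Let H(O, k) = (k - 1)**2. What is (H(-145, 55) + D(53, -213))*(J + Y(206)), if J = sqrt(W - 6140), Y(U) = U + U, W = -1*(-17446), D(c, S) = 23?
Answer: 1210868 + 2939*sqrt(11306) ≈ 1.5234e+6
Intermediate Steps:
W = 17446
Y(U) = 2*U
J = sqrt(11306) (J = sqrt(17446 - 6140) = sqrt(11306) ≈ 106.33)
H(O, k) = (-1 + k)**2
(H(-145, 55) + D(53, -213))*(J + Y(206)) = ((-1 + 55)**2 + 23)*(sqrt(11306) + 2*206) = (54**2 + 23)*(sqrt(11306) + 412) = (2916 + 23)*(412 + sqrt(11306)) = 2939*(412 + sqrt(11306)) = 1210868 + 2939*sqrt(11306)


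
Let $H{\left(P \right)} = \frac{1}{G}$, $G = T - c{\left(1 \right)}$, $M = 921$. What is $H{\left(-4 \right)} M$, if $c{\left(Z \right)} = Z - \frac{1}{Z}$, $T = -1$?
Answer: $-921$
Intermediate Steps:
$G = -1$ ($G = -1 - \left(1 - 1^{-1}\right) = -1 - \left(1 - 1\right) = -1 - 0 = -1 + 0 = -1$)
$H{\left(P \right)} = -1$ ($H{\left(P \right)} = \frac{1}{-1} = -1$)
$H{\left(-4 \right)} M = \left(-1\right) 921 = -921$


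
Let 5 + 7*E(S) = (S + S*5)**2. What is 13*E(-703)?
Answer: 231289747/7 ≈ 3.3041e+7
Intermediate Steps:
E(S) = -5/7 + 36*S**2/7 (E(S) = -5/7 + (S + S*5)**2/7 = -5/7 + (S + 5*S)**2/7 = -5/7 + (6*S)**2/7 = -5/7 + (36*S**2)/7 = -5/7 + 36*S**2/7)
13*E(-703) = 13*(-5/7 + (36/7)*(-703)**2) = 13*(-5/7 + (36/7)*494209) = 13*(-5/7 + 17791524/7) = 13*(17791519/7) = 231289747/7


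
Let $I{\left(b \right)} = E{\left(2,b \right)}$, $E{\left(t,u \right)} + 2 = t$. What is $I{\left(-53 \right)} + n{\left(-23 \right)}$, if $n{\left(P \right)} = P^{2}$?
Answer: $529$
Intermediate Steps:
$E{\left(t,u \right)} = -2 + t$
$I{\left(b \right)} = 0$ ($I{\left(b \right)} = -2 + 2 = 0$)
$I{\left(-53 \right)} + n{\left(-23 \right)} = 0 + \left(-23\right)^{2} = 0 + 529 = 529$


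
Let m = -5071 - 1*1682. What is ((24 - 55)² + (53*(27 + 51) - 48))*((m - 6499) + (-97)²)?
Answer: -19395621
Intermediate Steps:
m = -6753 (m = -5071 - 1682 = -6753)
((24 - 55)² + (53*(27 + 51) - 48))*((m - 6499) + (-97)²) = ((24 - 55)² + (53*(27 + 51) - 48))*((-6753 - 6499) + (-97)²) = ((-31)² + (53*78 - 48))*(-13252 + 9409) = (961 + (4134 - 48))*(-3843) = (961 + 4086)*(-3843) = 5047*(-3843) = -19395621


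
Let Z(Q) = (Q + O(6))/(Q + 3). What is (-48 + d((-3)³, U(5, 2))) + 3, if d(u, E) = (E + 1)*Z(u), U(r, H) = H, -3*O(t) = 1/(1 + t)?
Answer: -874/21 ≈ -41.619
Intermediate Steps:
O(t) = -1/(3*(1 + t))
Z(Q) = (-1/21 + Q)/(3 + Q) (Z(Q) = (Q - 1/(3 + 3*6))/(Q + 3) = (Q - 1/(3 + 18))/(3 + Q) = (Q - 1/21)/(3 + Q) = (-1/21 + Q)/(3 + Q))
d(u, E) = (1 + E)*(-1/21 + u)/(3 + u) (d(u, E) = (E + 1)*((-1/21 + u)/(3 + u)) = (1 + E)*((-1/21 + u)/(3 + u)) = (1 + E)*(-1/21 + u)/(3 + u))
(-48 + d((-3)³, U(5, 2))) + 3 = (-48 + (1 + 2)*(-1 + 21*(-3)³)/(21*(3 + (-3)³))) + 3 = (-48 + (1/21)*3*(-1 + 21*(-27))/(3 - 27)) + 3 = (-48 + (1/21)*3*(-1 - 567)/(-24)) + 3 = (-48 + (1/21)*(-1/24)*3*(-568)) + 3 = (-48 + 71/21) + 3 = -937/21 + 3 = -874/21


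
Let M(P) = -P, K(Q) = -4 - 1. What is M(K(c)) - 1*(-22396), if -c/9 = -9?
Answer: 22401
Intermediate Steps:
c = 81 (c = -9*(-9) = 81)
K(Q) = -5
M(K(c)) - 1*(-22396) = -1*(-5) - 1*(-22396) = 5 + 22396 = 22401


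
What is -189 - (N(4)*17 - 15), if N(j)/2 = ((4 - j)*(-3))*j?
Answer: -174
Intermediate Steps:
N(j) = 2*j*(-12 + 3*j) (N(j) = 2*(((4 - j)*(-3))*j) = 2*((-12 + 3*j)*j) = 2*(j*(-12 + 3*j)) = 2*j*(-12 + 3*j))
-189 - (N(4)*17 - 15) = -189 - ((6*4*(-4 + 4))*17 - 15) = -189 - ((6*4*0)*17 - 15) = -189 - (0*17 - 15) = -189 - (0 - 15) = -189 - 1*(-15) = -189 + 15 = -174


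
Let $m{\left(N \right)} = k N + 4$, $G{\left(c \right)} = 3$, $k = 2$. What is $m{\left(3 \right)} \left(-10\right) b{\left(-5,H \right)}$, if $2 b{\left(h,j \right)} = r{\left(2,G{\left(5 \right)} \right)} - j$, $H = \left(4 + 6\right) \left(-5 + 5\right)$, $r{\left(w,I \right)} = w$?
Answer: $-100$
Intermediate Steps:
$m{\left(N \right)} = 4 + 2 N$ ($m{\left(N \right)} = 2 N + 4 = 4 + 2 N$)
$H = 0$ ($H = 10 \cdot 0 = 0$)
$b{\left(h,j \right)} = 1 - \frac{j}{2}$ ($b{\left(h,j \right)} = \frac{2 - j}{2} = 1 - \frac{j}{2}$)
$m{\left(3 \right)} \left(-10\right) b{\left(-5,H \right)} = \left(4 + 2 \cdot 3\right) \left(-10\right) \left(1 - 0\right) = \left(4 + 6\right) \left(-10\right) \left(1 + 0\right) = 10 \left(-10\right) 1 = \left(-100\right) 1 = -100$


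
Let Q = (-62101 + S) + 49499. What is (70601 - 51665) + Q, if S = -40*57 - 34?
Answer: 4020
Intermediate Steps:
S = -2314 (S = -2280 - 34 = -2314)
Q = -14916 (Q = (-62101 - 2314) + 49499 = -64415 + 49499 = -14916)
(70601 - 51665) + Q = (70601 - 51665) - 14916 = 18936 - 14916 = 4020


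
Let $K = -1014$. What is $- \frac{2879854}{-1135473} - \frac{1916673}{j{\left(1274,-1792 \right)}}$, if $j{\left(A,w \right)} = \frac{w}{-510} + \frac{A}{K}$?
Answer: $- \frac{7214513863058153}{8496744459} \approx -8.4909 \cdot 10^{5}$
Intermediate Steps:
$j{\left(A,w \right)} = - \frac{w}{510} - \frac{A}{1014}$ ($j{\left(A,w \right)} = \frac{w}{-510} + \frac{A}{-1014} = w \left(- \frac{1}{510}\right) + A \left(- \frac{1}{1014}\right) = - \frac{w}{510} - \frac{A}{1014}$)
$- \frac{2879854}{-1135473} - \frac{1916673}{j{\left(1274,-1792 \right)}} = - \frac{2879854}{-1135473} - \frac{1916673}{\left(- \frac{1}{510}\right) \left(-1792\right) - \frac{49}{39}} = \left(-2879854\right) \left(- \frac{1}{1135473}\right) - \frac{1916673}{\frac{896}{255} - \frac{49}{39}} = \frac{2879854}{1135473} - \frac{1916673}{\frac{7483}{3315}} = \frac{2879854}{1135473} - \frac{6353770995}{7483} = - \frac{7214513863058153}{8496744459}$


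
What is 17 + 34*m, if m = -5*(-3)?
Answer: 527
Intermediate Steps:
m = 15
17 + 34*m = 17 + 34*15 = 17 + 510 = 527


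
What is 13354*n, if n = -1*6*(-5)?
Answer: 400620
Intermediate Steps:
n = 30 (n = -6*(-5) = 30)
13354*n = 13354*30 = 400620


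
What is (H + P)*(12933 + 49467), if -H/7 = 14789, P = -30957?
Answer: -8391552000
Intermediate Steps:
H = -103523 (H = -7*14789 = -103523)
(H + P)*(12933 + 49467) = (-103523 - 30957)*(12933 + 49467) = -134480*62400 = -8391552000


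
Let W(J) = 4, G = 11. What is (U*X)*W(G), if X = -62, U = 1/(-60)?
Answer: 62/15 ≈ 4.1333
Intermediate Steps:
U = -1/60 ≈ -0.016667
(U*X)*W(G) = -1/60*(-62)*4 = (31/30)*4 = 62/15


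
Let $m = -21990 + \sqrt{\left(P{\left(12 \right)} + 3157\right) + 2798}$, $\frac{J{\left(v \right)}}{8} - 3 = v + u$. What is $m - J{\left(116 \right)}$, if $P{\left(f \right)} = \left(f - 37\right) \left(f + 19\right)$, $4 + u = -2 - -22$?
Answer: $-23070 + 2 \sqrt{1295} \approx -22998.0$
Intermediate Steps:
$u = 16$ ($u = -4 - -20 = -4 + \left(-2 + 22\right) = -4 + 20 = 16$)
$P{\left(f \right)} = \left(-37 + f\right) \left(19 + f\right)$
$J{\left(v \right)} = 152 + 8 v$ ($J{\left(v \right)} = 24 + 8 \left(v + 16\right) = 24 + 8 \left(16 + v\right) = 24 + \left(128 + 8 v\right) = 152 + 8 v$)
$m = -21990 + 2 \sqrt{1295}$ ($m = -21990 + \sqrt{\left(\left(-703 + 12^{2} - 216\right) + 3157\right) + 2798} = -21990 + \sqrt{\left(\left(-703 + 144 - 216\right) + 3157\right) + 2798} = -21990 + \sqrt{\left(-775 + 3157\right) + 2798} = -21990 + \sqrt{2382 + 2798} = -21990 + \sqrt{5180} = -21990 + 2 \sqrt{1295} \approx -21918.0$)
$m - J{\left(116 \right)} = \left(-21990 + 2 \sqrt{1295}\right) - \left(152 + 8 \cdot 116\right) = \left(-21990 + 2 \sqrt{1295}\right) - \left(152 + 928\right) = \left(-21990 + 2 \sqrt{1295}\right) - 1080 = -23070 + 2 \sqrt{1295}$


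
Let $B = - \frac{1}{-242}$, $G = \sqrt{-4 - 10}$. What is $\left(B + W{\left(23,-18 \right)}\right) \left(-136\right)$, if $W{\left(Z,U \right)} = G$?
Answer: $- \frac{68}{121} - 136 i \sqrt{14} \approx -0.56198 - 508.87 i$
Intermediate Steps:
$G = i \sqrt{14}$ ($G = \sqrt{-14} = i \sqrt{14} \approx 3.7417 i$)
$W{\left(Z,U \right)} = i \sqrt{14}$
$B = \frac{1}{242}$ ($B = \left(-1\right) \left(- \frac{1}{242}\right) = \frac{1}{242} \approx 0.0041322$)
$\left(B + W{\left(23,-18 \right)}\right) \left(-136\right) = \left(\frac{1}{242} + i \sqrt{14}\right) \left(-136\right) = - \frac{68}{121} - 136 i \sqrt{14}$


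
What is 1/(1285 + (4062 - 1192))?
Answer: 1/4155 ≈ 0.00024067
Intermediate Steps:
1/(1285 + (4062 - 1192)) = 1/(1285 + 2870) = 1/4155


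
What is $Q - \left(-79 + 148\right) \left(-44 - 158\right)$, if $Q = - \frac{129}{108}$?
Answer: $\frac{501725}{36} \approx 13937.0$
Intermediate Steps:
$Q = - \frac{43}{36}$ ($Q = \left(-129\right) \frac{1}{108} = - \frac{43}{36} \approx -1.1944$)
$Q - \left(-79 + 148\right) \left(-44 - 158\right) = - \frac{43}{36} - \left(-79 + 148\right) \left(-44 - 158\right) = - \frac{43}{36} - 69 \left(-202\right) = - \frac{43}{36} - -13938 = - \frac{43}{36} + 13938 = \frac{501725}{36}$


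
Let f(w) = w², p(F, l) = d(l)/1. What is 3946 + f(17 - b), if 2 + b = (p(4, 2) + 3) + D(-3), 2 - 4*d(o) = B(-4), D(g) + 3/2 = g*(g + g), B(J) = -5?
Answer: 63217/16 ≈ 3951.1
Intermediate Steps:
D(g) = -3/2 + 2*g² (D(g) = -3/2 + g*(g + g) = -3/2 + g*(2*g) = -3/2 + 2*g²)
d(o) = 7/4 (d(o) = ½ - ¼*(-5) = ½ + 5/4 = 7/4)
p(F, l) = 7/4 (p(F, l) = (7/4)/1 = (7/4)*1 = 7/4)
b = 77/4 (b = -2 + ((7/4 + 3) + (-3/2 + 2*(-3)²)) = -2 + (19/4 + (-3/2 + 2*9)) = -2 + (19/4 + (-3/2 + 18)) = -2 + (19/4 + 33/2) = -2 + 85/4 = 77/4 ≈ 19.250)
3946 + f(17 - b) = 3946 + (17 - 1*77/4)² = 3946 + (17 - 77/4)² = 3946 + (-9/4)² = 3946 + 81/16 = 63217/16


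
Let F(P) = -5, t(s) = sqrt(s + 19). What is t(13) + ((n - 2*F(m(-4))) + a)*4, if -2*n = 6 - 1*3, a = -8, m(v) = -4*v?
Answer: 2 + 4*sqrt(2) ≈ 7.6569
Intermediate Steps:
t(s) = sqrt(19 + s)
n = -3/2 (n = -(6 - 1*3)/2 = -(6 - 3)/2 = -1/2*3 = -3/2 ≈ -1.5000)
t(13) + ((n - 2*F(m(-4))) + a)*4 = sqrt(19 + 13) + ((-3/2 - 2*(-5)) - 8)*4 = sqrt(32) + ((-3/2 + 10) - 8)*4 = 4*sqrt(2) + (17/2 - 8)*4 = 4*sqrt(2) + (1/2)*4 = 4*sqrt(2) + 2 = 2 + 4*sqrt(2)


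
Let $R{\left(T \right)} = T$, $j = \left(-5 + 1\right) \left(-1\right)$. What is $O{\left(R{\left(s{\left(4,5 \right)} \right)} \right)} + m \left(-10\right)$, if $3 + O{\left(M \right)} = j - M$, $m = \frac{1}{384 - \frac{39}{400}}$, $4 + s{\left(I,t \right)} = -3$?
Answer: $\frac{1224488}{153561} \approx 7.974$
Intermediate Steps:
$s{\left(I,t \right)} = -7$ ($s{\left(I,t \right)} = -4 - 3 = -7$)
$m = \frac{400}{153561}$ ($m = \frac{1}{384 - \frac{39}{400}} = \frac{1}{\frac{153561}{400}} = \frac{400}{153561} \approx 0.0026048$)
$j = 4$ ($j = \left(-4\right) \left(-1\right) = 4$)
$O{\left(M \right)} = 1 - M$ ($O{\left(M \right)} = -3 - \left(-4 + M\right) = 1 - M$)
$O{\left(R{\left(s{\left(4,5 \right)} \right)} \right)} + m \left(-10\right) = \left(1 - -7\right) + \frac{400}{153561} \left(-10\right) = \left(1 + 7\right) - \frac{4000}{153561} = 8 - \frac{4000}{153561} = \frac{1224488}{153561}$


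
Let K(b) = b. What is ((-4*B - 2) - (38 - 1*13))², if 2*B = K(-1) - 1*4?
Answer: 289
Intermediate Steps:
B = -5/2 (B = (-1 - 1*4)/2 = (-1 - 4)/2 = (½)*(-5) = -5/2 ≈ -2.5000)
((-4*B - 2) - (38 - 1*13))² = ((-4*(-5/2) - 2) - (38 - 1*13))² = ((10 - 2) - (38 - 13))² = (8 - 1*25)² = (8 - 25)² = (-17)² = 289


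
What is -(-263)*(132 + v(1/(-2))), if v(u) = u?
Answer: 69169/2 ≈ 34585.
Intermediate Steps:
-(-263)*(132 + v(1/(-2))) = -(-263)*(132 + 1/(-2)) = -(-263)*(132 - ½) = -(-263)*263/2 = -1*(-69169/2) = 69169/2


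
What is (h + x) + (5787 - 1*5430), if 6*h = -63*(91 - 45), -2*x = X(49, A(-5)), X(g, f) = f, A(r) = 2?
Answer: -127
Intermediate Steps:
x = -1 (x = -1/2*2 = -1)
h = -483 (h = (-63*(91 - 45))/6 = (-63*46)/6 = (1/6)*(-2898) = -483)
(h + x) + (5787 - 1*5430) = (-483 - 1) + (5787 - 1*5430) = -484 + (5787 - 5430) = -484 + 357 = -127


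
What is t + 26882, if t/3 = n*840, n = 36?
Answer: 117602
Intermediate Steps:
t = 90720 (t = 3*(36*840) = 3*30240 = 90720)
t + 26882 = 90720 + 26882 = 117602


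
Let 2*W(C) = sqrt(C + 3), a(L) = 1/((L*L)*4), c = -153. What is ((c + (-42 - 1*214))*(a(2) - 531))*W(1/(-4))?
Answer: 3474455*sqrt(11)/64 ≈ 1.8005e+5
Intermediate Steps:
a(L) = 1/(4*L**2) (a(L) = 1/(L**2*4) = 1/(4*L**2))
W(C) = sqrt(3 + C)/2 (W(C) = sqrt(C + 3)/2 = sqrt(3 + C)/2)
((c + (-42 - 1*214))*(a(2) - 531))*W(1/(-4)) = ((-153 + (-42 - 1*214))*((1/4)/2**2 - 531))*(sqrt(3 + 1/(-4))/2) = ((-153 + (-42 - 214))*((1/4)*(1/4) - 531))*(sqrt(3 - 1/4)/2) = ((-153 - 256)*(1/16 - 531))*(sqrt(11/4)/2) = (-409*(-8495/16))*((sqrt(11)/2)/2) = 3474455*(sqrt(11)/4)/16 = 3474455*sqrt(11)/64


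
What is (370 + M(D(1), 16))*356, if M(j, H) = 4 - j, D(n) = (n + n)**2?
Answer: 131720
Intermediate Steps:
D(n) = 4*n**2 (D(n) = (2*n)**2 = 4*n**2)
(370 + M(D(1), 16))*356 = (370 + (4 - 4*1**2))*356 = (370 + (4 - 4))*356 = (370 + 0)*356 = 370*356 = 131720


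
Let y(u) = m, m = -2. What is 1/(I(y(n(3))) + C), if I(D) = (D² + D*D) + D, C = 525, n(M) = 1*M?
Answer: 1/531 ≈ 0.0018832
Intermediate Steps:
n(M) = M
y(u) = -2
I(D) = D + 2*D² (I(D) = (D² + D²) + D = 2*D² + D = D + 2*D²)
1/(I(y(n(3))) + C) = 1/(-2*(1 + 2*(-2)) + 525) = 1/(-2*(1 - 4) + 525) = 1/(-2*(-3) + 525) = 1/(6 + 525) = 1/531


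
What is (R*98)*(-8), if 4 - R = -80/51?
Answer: -222656/51 ≈ -4365.8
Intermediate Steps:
R = 284/51 (R = 4 - (-80)/51 = 4 - 1*(-80/51) = 4 + 80/51 = 284/51 ≈ 5.5686)
(R*98)*(-8) = ((284/51)*98)*(-8) = (27832/51)*(-8) = -222656/51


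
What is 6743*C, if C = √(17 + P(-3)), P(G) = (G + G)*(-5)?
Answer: 6743*√47 ≈ 46228.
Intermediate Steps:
P(G) = -10*G (P(G) = (2*G)*(-5) = -10*G)
C = √47 (C = √(17 - 10*(-3)) = √(17 + 30) = √47 ≈ 6.8557)
6743*C = 6743*√47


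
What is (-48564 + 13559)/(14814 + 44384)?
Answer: -35005/59198 ≈ -0.59132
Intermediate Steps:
(-48564 + 13559)/(14814 + 44384) = -35005/59198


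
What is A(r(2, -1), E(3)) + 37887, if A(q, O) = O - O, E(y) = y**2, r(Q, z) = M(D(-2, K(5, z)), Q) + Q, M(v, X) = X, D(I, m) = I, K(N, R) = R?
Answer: 37887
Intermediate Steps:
r(Q, z) = 2*Q (r(Q, z) = Q + Q = 2*Q)
A(q, O) = 0
A(r(2, -1), E(3)) + 37887 = 0 + 37887 = 37887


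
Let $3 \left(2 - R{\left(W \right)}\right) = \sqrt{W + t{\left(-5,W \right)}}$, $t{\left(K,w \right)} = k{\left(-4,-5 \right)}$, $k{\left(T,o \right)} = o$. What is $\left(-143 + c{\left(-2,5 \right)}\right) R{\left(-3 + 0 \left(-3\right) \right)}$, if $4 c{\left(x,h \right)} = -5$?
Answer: $- \frac{577}{2} + \frac{577 i \sqrt{2}}{6} \approx -288.5 + 136.0 i$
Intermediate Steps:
$t{\left(K,w \right)} = -5$
$R{\left(W \right)} = 2 - \frac{\sqrt{-5 + W}}{3}$ ($R{\left(W \right)} = 2 - \frac{\sqrt{W - 5}}{3} = 2 - \frac{\sqrt{-5 + W}}{3}$)
$c{\left(x,h \right)} = - \frac{5}{4}$ ($c{\left(x,h \right)} = \frac{1}{4} \left(-5\right) = - \frac{5}{4}$)
$\left(-143 + c{\left(-2,5 \right)}\right) R{\left(-3 + 0 \left(-3\right) \right)} = \left(-143 - \frac{5}{4}\right) \left(2 - \frac{\sqrt{-5 + \left(-3 + 0 \left(-3\right)\right)}}{3}\right) = - \frac{577 \left(2 - \frac{\sqrt{-5 + \left(-3 + 0\right)}}{3}\right)}{4} = - \frac{577 \left(2 - \frac{\sqrt{-5 - 3}}{3}\right)}{4} = - \frac{577 \left(2 - \frac{\sqrt{-8}}{3}\right)}{4} = - \frac{577 \left(2 - \frac{2 i \sqrt{2}}{3}\right)}{4} = - \frac{577}{2} + \frac{577 i \sqrt{2}}{6}$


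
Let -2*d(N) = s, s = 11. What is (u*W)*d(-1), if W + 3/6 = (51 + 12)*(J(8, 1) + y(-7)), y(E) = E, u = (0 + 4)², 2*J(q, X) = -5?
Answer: 52712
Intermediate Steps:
d(N) = -11/2 (d(N) = -½*11 = -11/2)
J(q, X) = -5/2 (J(q, X) = (½)*(-5) = -5/2)
u = 16 (u = 4² = 16)
W = -599 (W = -½ + (51 + 12)*(-5/2 - 7) = -½ + 63*(-19/2) = -½ - 1197/2 = -599)
(u*W)*d(-1) = (16*(-599))*(-11/2) = -9584*(-11/2) = 52712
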